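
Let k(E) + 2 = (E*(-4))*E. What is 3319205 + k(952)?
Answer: -306013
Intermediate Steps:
k(E) = -2 - 4*E² (k(E) = -2 + (E*(-4))*E = -2 + (-4*E)*E = -2 - 4*E²)
3319205 + k(952) = 3319205 + (-2 - 4*952²) = 3319205 + (-2 - 4*906304) = 3319205 + (-2 - 3625216) = 3319205 - 3625218 = -306013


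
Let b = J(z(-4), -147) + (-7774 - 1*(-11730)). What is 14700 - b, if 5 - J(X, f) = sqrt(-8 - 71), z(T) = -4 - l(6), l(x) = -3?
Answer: 10739 + I*sqrt(79) ≈ 10739.0 + 8.8882*I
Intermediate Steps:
z(T) = -1 (z(T) = -4 - 1*(-3) = -4 + 3 = -1)
J(X, f) = 5 - I*sqrt(79) (J(X, f) = 5 - sqrt(-8 - 71) = 5 - sqrt(-79) = 5 - I*sqrt(79))
b = 3961 - I*sqrt(79) (b = (5 - I*sqrt(79)) + (-7774 - 1*(-11730)) = (5 - I*sqrt(79)) + (-7774 + 11730) = (5 - I*sqrt(79)) + 3956 = 3961 - I*sqrt(79) ≈ 3961.0 - 8.8882*I)
14700 - b = 14700 - (3961 - I*sqrt(79)) = 14700 + (-3961 + I*sqrt(79)) = 10739 + I*sqrt(79)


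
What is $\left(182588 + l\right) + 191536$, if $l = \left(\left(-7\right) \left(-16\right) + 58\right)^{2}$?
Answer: $403024$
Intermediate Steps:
$l = 28900$ ($l = \left(112 + 58\right)^{2} = 170^{2} = 28900$)
$\left(182588 + l\right) + 191536 = \left(182588 + 28900\right) + 191536 = 211488 + 191536 = 403024$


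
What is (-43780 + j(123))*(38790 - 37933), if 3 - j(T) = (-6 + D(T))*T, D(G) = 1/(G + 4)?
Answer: -4684427132/127 ≈ -3.6885e+7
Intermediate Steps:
D(G) = 1/(4 + G)
j(T) = 3 - T*(-6 + 1/(4 + T)) (j(T) = 3 - (-6 + 1/(4 + T))*T = 3 - T*(-6 + 1/(4 + T)))
(-43780 + j(123))*(38790 - 37933) = (-43780 + 2*(6 + 3*123**2 + 13*123)/(4 + 123))*(38790 - 37933) = (-43780 + 2*(6 + 3*15129 + 1599)/127)*857 = (-43780 + 2*(1/127)*(6 + 45387 + 1599))*857 = (-43780 + 2*(1/127)*46992)*857 = (-43780 + 93984/127)*857 = -5466076/127*857 = -4684427132/127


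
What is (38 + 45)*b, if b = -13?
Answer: -1079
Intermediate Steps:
(38 + 45)*b = (38 + 45)*(-13) = 83*(-13) = -1079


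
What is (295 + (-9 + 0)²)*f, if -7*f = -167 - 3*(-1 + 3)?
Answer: 65048/7 ≈ 9292.6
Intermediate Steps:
f = 173/7 (f = -(-167 - 3*(-1 + 3))/7 = -(-167 - 3*2)/7 = -(-167 - 1*6)/7 = -(-167 - 6)/7 = -⅐*(-173) = 173/7 ≈ 24.714)
(295 + (-9 + 0)²)*f = (295 + (-9 + 0)²)*(173/7) = (295 + (-9)²)*(173/7) = (295 + 81)*(173/7) = 376*(173/7) = 65048/7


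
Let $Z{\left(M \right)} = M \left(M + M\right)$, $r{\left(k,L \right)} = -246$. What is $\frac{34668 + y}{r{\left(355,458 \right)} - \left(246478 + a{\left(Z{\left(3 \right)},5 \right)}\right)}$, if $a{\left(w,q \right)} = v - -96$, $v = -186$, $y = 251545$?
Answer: $- \frac{286213}{246634} \approx -1.1605$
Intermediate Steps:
$Z{\left(M \right)} = 2 M^{2}$ ($Z{\left(M \right)} = M 2 M = 2 M^{2}$)
$a{\left(w,q \right)} = -90$ ($a{\left(w,q \right)} = -186 - -96 = -186 + 96 = -90$)
$\frac{34668 + y}{r{\left(355,458 \right)} - \left(246478 + a{\left(Z{\left(3 \right)},5 \right)}\right)} = \frac{34668 + 251545}{-246 - 246388} = \frac{286213}{-246 + \left(-246478 + 90\right)} = \frac{286213}{-246 - 246388} = \frac{286213}{-246634} = 286213 \left(- \frac{1}{246634}\right) = - \frac{286213}{246634}$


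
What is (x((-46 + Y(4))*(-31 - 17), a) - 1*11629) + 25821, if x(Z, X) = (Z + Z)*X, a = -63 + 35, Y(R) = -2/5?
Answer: -552656/5 ≈ -1.1053e+5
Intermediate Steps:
Y(R) = -⅖ (Y(R) = -2*⅕ = -⅖)
a = -28
x(Z, X) = 2*X*Z (x(Z, X) = (2*Z)*X = 2*X*Z)
(x((-46 + Y(4))*(-31 - 17), a) - 1*11629) + 25821 = (2*(-28)*((-46 - ⅖)*(-31 - 17)) - 1*11629) + 25821 = (2*(-28)*(-232/5*(-48)) - 11629) + 25821 = (2*(-28)*(11136/5) - 11629) + 25821 = (-623616/5 - 11629) + 25821 = -681761/5 + 25821 = -552656/5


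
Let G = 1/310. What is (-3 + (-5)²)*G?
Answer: 11/155 ≈ 0.070968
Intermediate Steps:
G = 1/310 ≈ 0.0032258
(-3 + (-5)²)*G = (-3 + (-5)²)*(1/310) = (-3 + 25)*(1/310) = 22*(1/310) = 11/155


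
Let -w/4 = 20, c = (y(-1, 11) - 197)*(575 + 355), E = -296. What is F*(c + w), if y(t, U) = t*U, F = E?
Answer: 57281920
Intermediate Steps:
F = -296
y(t, U) = U*t
c = -193440 (c = (11*(-1) - 197)*(575 + 355) = (-11 - 197)*930 = -208*930 = -193440)
w = -80 (w = -4*20 = -80)
F*(c + w) = -296*(-193440 - 80) = -296*(-193520) = 57281920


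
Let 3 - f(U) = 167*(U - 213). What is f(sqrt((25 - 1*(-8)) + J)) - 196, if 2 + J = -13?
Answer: 35378 - 501*sqrt(2) ≈ 34670.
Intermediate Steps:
J = -15 (J = -2 - 13 = -15)
f(U) = 35574 - 167*U (f(U) = 3 - 167*(U - 213) = 3 - 167*(-213 + U) = 3 - (-35571 + 167*U) = 3 + (35571 - 167*U) = 35574 - 167*U)
f(sqrt((25 - 1*(-8)) + J)) - 196 = (35574 - 167*sqrt((25 - 1*(-8)) - 15)) - 196 = (35574 - 167*sqrt((25 + 8) - 15)) - 196 = (35574 - 167*sqrt(33 - 15)) - 196 = (35574 - 501*sqrt(2)) - 196 = 35378 - 501*sqrt(2)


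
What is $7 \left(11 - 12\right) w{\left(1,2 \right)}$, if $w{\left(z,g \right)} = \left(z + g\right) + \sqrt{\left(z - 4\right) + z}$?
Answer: $-21 - 7 i \sqrt{2} \approx -21.0 - 9.8995 i$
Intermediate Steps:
$w{\left(z,g \right)} = g + z + \sqrt{-4 + 2 z}$ ($w{\left(z,g \right)} = \left(g + z\right) + \sqrt{\left(z - 4\right) + z} = \left(g + z\right) + \sqrt{\left(-4 + z\right) + z} = \left(g + z\right) + \sqrt{-4 + 2 z} = g + z + \sqrt{-4 + 2 z}$)
$7 \left(11 - 12\right) w{\left(1,2 \right)} = 7 \left(11 - 12\right) \left(2 + 1 + \sqrt{-4 + 2 \cdot 1}\right) = 7 \left(-1\right) \left(2 + 1 + \sqrt{-4 + 2}\right) = - 7 \left(2 + 1 + \sqrt{-2}\right) = - 7 \left(2 + 1 + i \sqrt{2}\right) = - 7 \left(3 + i \sqrt{2}\right) = -21 - 7 i \sqrt{2}$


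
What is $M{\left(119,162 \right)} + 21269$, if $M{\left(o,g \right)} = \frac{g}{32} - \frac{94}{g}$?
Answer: $\frac{27570433}{1296} \approx 21273.0$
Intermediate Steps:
$M{\left(o,g \right)} = - \frac{94}{g} + \frac{g}{32}$ ($M{\left(o,g \right)} = g \frac{1}{32} - \frac{94}{g} = \frac{g}{32} - \frac{94}{g} = - \frac{94}{g} + \frac{g}{32}$)
$M{\left(119,162 \right)} + 21269 = \left(- \frac{94}{162} + \frac{1}{32} \cdot 162\right) + 21269 = \left(\left(-94\right) \frac{1}{162} + \frac{81}{16}\right) + 21269 = \left(- \frac{47}{81} + \frac{81}{16}\right) + 21269 = \frac{5809}{1296} + 21269 = \frac{27570433}{1296}$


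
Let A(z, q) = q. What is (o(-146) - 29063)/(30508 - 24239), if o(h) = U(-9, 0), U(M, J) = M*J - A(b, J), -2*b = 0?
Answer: -29063/6269 ≈ -4.6360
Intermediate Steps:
b = 0 (b = -½*0 = 0)
U(M, J) = -J + J*M (U(M, J) = M*J - J = J*M - J = -J + J*M)
o(h) = 0 (o(h) = 0*(-1 - 9) = 0*(-10) = 0)
(o(-146) - 29063)/(30508 - 24239) = (0 - 29063)/(30508 - 24239) = -29063/6269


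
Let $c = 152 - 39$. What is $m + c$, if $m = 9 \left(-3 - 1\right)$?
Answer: $77$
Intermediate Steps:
$c = 113$ ($c = 152 - 39 = 113$)
$m = -36$ ($m = 9 \left(-3 - 1\right) = 9 \left(-4\right) = -36$)
$m + c = -36 + 113 = 77$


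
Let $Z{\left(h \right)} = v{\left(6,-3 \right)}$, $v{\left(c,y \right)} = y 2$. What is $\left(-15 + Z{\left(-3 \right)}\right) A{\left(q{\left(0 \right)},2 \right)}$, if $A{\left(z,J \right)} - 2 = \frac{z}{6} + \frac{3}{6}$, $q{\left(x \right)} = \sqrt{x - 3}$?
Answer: $- \frac{105}{2} - \frac{7 i \sqrt{3}}{2} \approx -52.5 - 6.0622 i$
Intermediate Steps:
$v{\left(c,y \right)} = 2 y$
$Z{\left(h \right)} = -6$ ($Z{\left(h \right)} = 2 \left(-3\right) = -6$)
$q{\left(x \right)} = \sqrt{-3 + x}$
$A{\left(z,J \right)} = \frac{5}{2} + \frac{z}{6}$ ($A{\left(z,J \right)} = 2 + \left(\frac{z}{6} + \frac{3}{6}\right) = 2 + \left(z \frac{1}{6} + 3 \cdot \frac{1}{6}\right) = 2 + \left(\frac{z}{6} + \frac{1}{2}\right) = 2 + \left(\frac{1}{2} + \frac{z}{6}\right) = \frac{5}{2} + \frac{z}{6}$)
$\left(-15 + Z{\left(-3 \right)}\right) A{\left(q{\left(0 \right)},2 \right)} = \left(-15 - 6\right) \left(\frac{5}{2} + \frac{\sqrt{-3 + 0}}{6}\right) = - 21 \left(\frac{5}{2} + \frac{\sqrt{-3}}{6}\right) = - 21 \left(\frac{5}{2} + \frac{i \sqrt{3}}{6}\right) = - \frac{105}{2} - \frac{7 i \sqrt{3}}{2}$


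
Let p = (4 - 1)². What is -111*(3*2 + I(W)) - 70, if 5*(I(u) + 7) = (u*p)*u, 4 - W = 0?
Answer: -15779/5 ≈ -3155.8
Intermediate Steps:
W = 4 (W = 4 - 1*0 = 4 + 0 = 4)
p = 9 (p = 3² = 9)
I(u) = -7 + 9*u²/5 (I(u) = -7 + ((u*9)*u)/5 = -7 + ((9*u)*u)/5 = -7 + (9*u²)/5 = -7 + 9*u²/5)
-111*(3*2 + I(W)) - 70 = -111*(3*2 + (-7 + (9/5)*4²)) - 70 = -111*(6 + (-7 + (9/5)*16)) - 70 = -111*(6 + (-7 + 144/5)) - 70 = -111*(6 + 109/5) - 70 = -111*139/5 - 70 = -15429/5 - 70 = -15779/5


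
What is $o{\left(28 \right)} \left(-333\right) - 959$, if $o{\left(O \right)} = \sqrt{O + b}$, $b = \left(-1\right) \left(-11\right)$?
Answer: $-959 - 333 \sqrt{39} \approx -3038.6$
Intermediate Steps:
$b = 11$
$o{\left(O \right)} = \sqrt{11 + O}$ ($o{\left(O \right)} = \sqrt{O + 11} = \sqrt{11 + O}$)
$o{\left(28 \right)} \left(-333\right) - 959 = \sqrt{11 + 28} \left(-333\right) - 959 = \sqrt{39} \left(-333\right) - 959 = - 333 \sqrt{39} - 959 = -959 - 333 \sqrt{39}$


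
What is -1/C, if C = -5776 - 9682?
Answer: 1/15458 ≈ 6.4691e-5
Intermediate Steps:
C = -15458
-1/C = -1/(-15458) = -1*(-1/15458) = 1/15458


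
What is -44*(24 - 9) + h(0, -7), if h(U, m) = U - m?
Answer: -653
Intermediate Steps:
-44*(24 - 9) + h(0, -7) = -44*(24 - 9) + (0 - 1*(-7)) = -44*15 + (0 + 7) = -660 + 7 = -653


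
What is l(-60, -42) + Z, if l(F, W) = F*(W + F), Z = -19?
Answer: 6101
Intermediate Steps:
l(F, W) = F*(F + W)
l(-60, -42) + Z = -60*(-60 - 42) - 19 = -60*(-102) - 19 = 6120 - 19 = 6101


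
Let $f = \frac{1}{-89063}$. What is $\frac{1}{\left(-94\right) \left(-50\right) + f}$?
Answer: $\frac{89063}{418596099} \approx 0.00021277$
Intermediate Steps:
$f = - \frac{1}{89063} \approx -1.1228 \cdot 10^{-5}$
$\frac{1}{\left(-94\right) \left(-50\right) + f} = \frac{1}{\left(-94\right) \left(-50\right) - \frac{1}{89063}} = \frac{1}{4700 - \frac{1}{89063}} = \frac{1}{\frac{418596099}{89063}} = \frac{89063}{418596099}$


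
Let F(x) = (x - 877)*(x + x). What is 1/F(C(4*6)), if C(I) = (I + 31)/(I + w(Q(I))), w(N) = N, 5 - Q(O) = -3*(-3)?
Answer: -8/38467 ≈ -0.00020797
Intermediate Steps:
Q(O) = -4 (Q(O) = 5 - (-3)*(-3) = 5 - 1*9 = 5 - 9 = -4)
C(I) = (31 + I)/(-4 + I) (C(I) = (I + 31)/(I - 4) = (31 + I)/(-4 + I))
F(x) = 2*x*(-877 + x) (F(x) = (-877 + x)*(2*x) = 2*x*(-877 + x))
1/F(C(4*6)) = 1/(2*((31 + 4*6)/(-4 + 4*6))*(-877 + (31 + 4*6)/(-4 + 4*6))) = 1/(2*((31 + 24)/(-4 + 24))*(-877 + (31 + 24)/(-4 + 24))) = 1/(2*(55/20)*(-877 + 55/20)) = 1/(2*((1/20)*55)*(-877 + (1/20)*55)) = 1/(2*(11/4)*(-877 + 11/4)) = 1/(2*(11/4)*(-3497/4)) = 1/(-38467/8) = -8/38467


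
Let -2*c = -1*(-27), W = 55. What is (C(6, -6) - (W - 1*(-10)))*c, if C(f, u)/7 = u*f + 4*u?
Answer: 13095/2 ≈ 6547.5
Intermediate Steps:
c = -27/2 (c = -(-1)*(-27)/2 = -½*27 = -27/2 ≈ -13.500)
C(f, u) = 28*u + 7*f*u (C(f, u) = 7*(u*f + 4*u) = 7*(f*u + 4*u) = 7*(4*u + f*u) = 28*u + 7*f*u)
(C(6, -6) - (W - 1*(-10)))*c = (7*(-6)*(4 + 6) - (55 - 1*(-10)))*(-27/2) = (7*(-6)*10 - (55 + 10))*(-27/2) = (-420 - 1*65)*(-27/2) = (-420 - 65)*(-27/2) = -485*(-27/2) = 13095/2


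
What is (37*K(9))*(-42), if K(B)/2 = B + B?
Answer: -55944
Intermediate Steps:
K(B) = 4*B (K(B) = 2*(B + B) = 2*(2*B) = 4*B)
(37*K(9))*(-42) = (37*(4*9))*(-42) = (37*36)*(-42) = 1332*(-42) = -55944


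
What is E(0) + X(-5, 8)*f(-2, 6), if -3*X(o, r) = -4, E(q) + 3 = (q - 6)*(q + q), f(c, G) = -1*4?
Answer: -25/3 ≈ -8.3333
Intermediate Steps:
f(c, G) = -4
E(q) = -3 + 2*q*(-6 + q) (E(q) = -3 + (q - 6)*(q + q) = -3 + (-6 + q)*(2*q) = -3 + 2*q*(-6 + q))
X(o, r) = 4/3 (X(o, r) = -⅓*(-4) = 4/3)
E(0) + X(-5, 8)*f(-2, 6) = (-3 - 12*0 + 2*0²) + (4/3)*(-4) = (-3 + 0 + 2*0) - 16/3 = (-3 + 0 + 0) - 16/3 = -3 - 16/3 = -25/3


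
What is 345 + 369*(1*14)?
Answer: 5511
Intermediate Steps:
345 + 369*(1*14) = 345 + 369*14 = 345 + 5166 = 5511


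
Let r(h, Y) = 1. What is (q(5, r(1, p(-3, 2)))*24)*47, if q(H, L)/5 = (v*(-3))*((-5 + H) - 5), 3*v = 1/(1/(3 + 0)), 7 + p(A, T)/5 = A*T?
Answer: 84600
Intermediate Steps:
p(A, T) = -35 + 5*A*T (p(A, T) = -35 + 5*(A*T) = -35 + 5*A*T)
v = 1 (v = 1/(3*(1/(3 + 0))) = 1/(3*(1/3)) = 1/(3*(⅓)) = (⅓)*3 = 1)
q(H, L) = 150 - 15*H (q(H, L) = 5*((1*(-3))*((-5 + H) - 5)) = 5*(-3*(-10 + H)) = 5*(30 - 3*H) = 150 - 15*H)
(q(5, r(1, p(-3, 2)))*24)*47 = ((150 - 15*5)*24)*47 = ((150 - 75)*24)*47 = (75*24)*47 = 1800*47 = 84600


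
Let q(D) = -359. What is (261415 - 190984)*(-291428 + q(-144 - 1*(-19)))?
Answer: -20550850197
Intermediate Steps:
(261415 - 190984)*(-291428 + q(-144 - 1*(-19))) = (261415 - 190984)*(-291428 - 359) = 70431*(-291787) = -20550850197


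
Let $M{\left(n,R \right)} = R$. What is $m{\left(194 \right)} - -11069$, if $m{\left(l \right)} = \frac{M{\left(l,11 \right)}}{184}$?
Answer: $\frac{2036707}{184} \approx 11069.0$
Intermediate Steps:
$m{\left(l \right)} = \frac{11}{184}$
$m{\left(194 \right)} - -11069 = \frac{11}{184} - -11069 = \frac{11}{184} + 11069 = \frac{2036707}{184}$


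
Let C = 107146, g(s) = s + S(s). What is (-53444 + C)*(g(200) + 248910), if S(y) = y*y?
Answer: 15525785220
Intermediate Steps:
S(y) = y**2
g(s) = s + s**2
(-53444 + C)*(g(200) + 248910) = (-53444 + 107146)*(200*(1 + 200) + 248910) = 53702*(200*201 + 248910) = 53702*(40200 + 248910) = 53702*289110 = 15525785220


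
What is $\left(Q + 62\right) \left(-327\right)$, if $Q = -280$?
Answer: $71286$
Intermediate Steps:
$\left(Q + 62\right) \left(-327\right) = \left(-280 + 62\right) \left(-327\right) = \left(-218\right) \left(-327\right) = 71286$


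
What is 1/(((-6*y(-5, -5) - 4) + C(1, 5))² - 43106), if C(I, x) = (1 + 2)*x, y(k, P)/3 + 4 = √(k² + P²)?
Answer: 20017/45726911 - 14940*√2/45726911 ≈ -2.4304e-5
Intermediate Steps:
y(k, P) = -12 + 3*√(P² + k²) (y(k, P) = -12 + 3*√(k² + P²) = -12 + 3*√(P² + k²))
C(I, x) = 3*x
1/(((-6*y(-5, -5) - 4) + C(1, 5))² - 43106) = 1/(((-6*(-12 + 3*√((-5)² + (-5)²)) - 4) + 3*5)² - 43106) = 1/(((-6*(-12 + 3*√(25 + 25)) - 4) + 15)² - 43106) = 1/(((-6*(-12 + 3*√50) - 4) + 15)² - 43106) = 1/(((-6*(-12 + 3*(5*√2)) - 4) + 15)² - 43106) = 1/(((-6*(-12 + 15*√2) - 4) + 15)² - 43106) = 1/((((72 - 90*√2) - 4) + 15)² - 43106) = 1/(((68 - 90*√2) + 15)² - 43106) = 1/((83 - 90*√2)² - 43106) = 1/(-43106 + (83 - 90*√2)²)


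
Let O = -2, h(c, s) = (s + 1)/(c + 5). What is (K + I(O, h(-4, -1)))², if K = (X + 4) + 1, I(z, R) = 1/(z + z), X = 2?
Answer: 729/16 ≈ 45.563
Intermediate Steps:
h(c, s) = (1 + s)/(5 + c)
I(z, R) = 1/(2*z)
K = 7 (K = (2 + 4) + 1 = 6 + 1 = 7)
(K + I(O, h(-4, -1)))² = (7 + (½)/(-2))² = (7 + (½)*(-½))² = (7 - ¼)² = (27/4)² = 729/16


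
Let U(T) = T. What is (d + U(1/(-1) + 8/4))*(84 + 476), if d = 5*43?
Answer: 120960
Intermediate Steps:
d = 215
(d + U(1/(-1) + 8/4))*(84 + 476) = (215 + (1/(-1) + 8/4))*(84 + 476) = (215 + (1*(-1) + 8*(¼)))*560 = (215 + (-1 + 2))*560 = (215 + 1)*560 = 216*560 = 120960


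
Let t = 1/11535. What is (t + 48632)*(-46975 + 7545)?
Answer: -4423810374206/2307 ≈ -1.9176e+9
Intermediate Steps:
t = 1/11535 ≈ 8.6693e-5
(t + 48632)*(-46975 + 7545) = (1/11535 + 48632)*(-46975 + 7545) = (560970121/11535)*(-39430) = -4423810374206/2307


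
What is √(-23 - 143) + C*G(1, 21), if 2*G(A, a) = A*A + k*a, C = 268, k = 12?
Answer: 33902 + I*√166 ≈ 33902.0 + 12.884*I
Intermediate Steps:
G(A, a) = A²/2 + 6*a (G(A, a) = (A*A + 12*a)/2 = (A² + 12*a)/2 = A²/2 + 6*a)
√(-23 - 143) + C*G(1, 21) = √(-23 - 143) + 268*((½)*1² + 6*21) = √(-166) + 268*((½)*1 + 126) = I*√166 + 268*(½ + 126) = I*√166 + 268*(253/2) = I*√166 + 33902 = 33902 + I*√166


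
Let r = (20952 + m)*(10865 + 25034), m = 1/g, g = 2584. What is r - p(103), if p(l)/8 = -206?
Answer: 1943575005563/2584 ≈ 7.5216e+8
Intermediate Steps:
m = 1/2584 ≈ 0.00038700
p(l) = -1648 (p(l) = 8*(-206) = -1648)
r = 1943570747131/2584 (r = (20952 + 1/2584)*(10865 + 25034) = (54139969/2584)*35899 = 1943570747131/2584 ≈ 7.5216e+8)
r - p(103) = 1943570747131/2584 - 1*(-1648) = 1943570747131/2584 + 1648 = 1943575005563/2584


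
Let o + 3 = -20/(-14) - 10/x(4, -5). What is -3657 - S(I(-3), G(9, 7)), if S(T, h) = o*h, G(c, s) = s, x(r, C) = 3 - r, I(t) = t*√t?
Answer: -3716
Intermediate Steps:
I(t) = t^(3/2)
o = 59/7 (o = -3 + (-20/(-14) - 10/(3 - 1*4)) = -3 + (-20*(-1/14) - 10/(3 - 4)) = -3 + (10/7 - 10/(-1)) = -3 + (10/7 - 10*(-1)) = -3 + (10/7 + 10) = -3 + 80/7 = 59/7 ≈ 8.4286)
S(T, h) = 59*h/7
-3657 - S(I(-3), G(9, 7)) = -3657 - 59*7/7 = -3657 - 1*59 = -3657 - 59 = -3716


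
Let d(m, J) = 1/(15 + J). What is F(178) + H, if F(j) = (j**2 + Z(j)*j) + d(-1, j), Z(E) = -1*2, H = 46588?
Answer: 15037789/193 ≈ 77916.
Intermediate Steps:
Z(E) = -2
F(j) = j**2 + 1/(15 + j) - 2*j (F(j) = (j**2 - 2*j) + 1/(15 + j) = j**2 + 1/(15 + j) - 2*j)
F(178) + H = (1 + 178*(-2 + 178)*(15 + 178))/(15 + 178) + 46588 = (1 + 178*176*193)/193 + 46588 = (1 + 6046304)/193 + 46588 = (1/193)*6046305 + 46588 = 6046305/193 + 46588 = 15037789/193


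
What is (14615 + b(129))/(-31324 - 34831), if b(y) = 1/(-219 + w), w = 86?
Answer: -1943794/8798615 ≈ -0.22092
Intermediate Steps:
b(y) = -1/133 (b(y) = 1/(-219 + 86) = 1/(-133) = -1/133)
(14615 + b(129))/(-31324 - 34831) = (14615 - 1/133)/(-31324 - 34831) = (1943794/133)/(-66155) = (1943794/133)*(-1/66155) = -1943794/8798615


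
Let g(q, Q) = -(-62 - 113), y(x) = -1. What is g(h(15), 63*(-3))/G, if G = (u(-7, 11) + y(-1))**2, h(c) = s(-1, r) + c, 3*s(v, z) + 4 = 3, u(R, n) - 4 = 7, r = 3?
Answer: 7/4 ≈ 1.7500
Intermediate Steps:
u(R, n) = 11 (u(R, n) = 4 + 7 = 11)
s(v, z) = -1/3 (s(v, z) = -4/3 + (1/3)*3 = -4/3 + 1 = -1/3)
h(c) = -1/3 + c
g(q, Q) = 175 (g(q, Q) = -1*(-175) = 175)
G = 100 (G = (11 - 1)**2 = 10**2 = 100)
g(h(15), 63*(-3))/G = 175/100 = 175*(1/100) = 7/4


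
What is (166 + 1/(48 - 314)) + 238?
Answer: 107463/266 ≈ 404.00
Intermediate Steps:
(166 + 1/(48 - 314)) + 238 = (166 + 1/(-266)) + 238 = (166 - 1/266) + 238 = 44155/266 + 238 = 107463/266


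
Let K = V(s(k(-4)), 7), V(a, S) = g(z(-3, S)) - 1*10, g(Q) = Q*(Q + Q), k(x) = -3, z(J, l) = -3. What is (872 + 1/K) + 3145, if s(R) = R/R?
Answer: 32137/8 ≈ 4017.1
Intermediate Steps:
s(R) = 1
g(Q) = 2*Q**2 (g(Q) = Q*(2*Q) = 2*Q**2)
V(a, S) = 8 (V(a, S) = 2*(-3)**2 - 1*10 = 2*9 - 10 = 18 - 10 = 8)
K = 8
(872 + 1/K) + 3145 = (872 + 1/8) + 3145 = 6977/8 + 3145 = 32137/8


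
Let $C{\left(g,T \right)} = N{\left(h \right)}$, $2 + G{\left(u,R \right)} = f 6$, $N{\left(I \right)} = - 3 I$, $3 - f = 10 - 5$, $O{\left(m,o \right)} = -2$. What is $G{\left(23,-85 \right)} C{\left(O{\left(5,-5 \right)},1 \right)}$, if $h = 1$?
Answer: $42$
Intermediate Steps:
$f = -2$ ($f = 3 - \left(10 - 5\right) = 3 - 5 = -2$)
$G{\left(u,R \right)} = -14$ ($G{\left(u,R \right)} = -2 - 12 = -14$)
$C{\left(g,T \right)} = -3$ ($C{\left(g,T \right)} = \left(-3\right) 1 = -3$)
$G{\left(23,-85 \right)} C{\left(O{\left(5,-5 \right)},1 \right)} = \left(-14\right) \left(-3\right) = 42$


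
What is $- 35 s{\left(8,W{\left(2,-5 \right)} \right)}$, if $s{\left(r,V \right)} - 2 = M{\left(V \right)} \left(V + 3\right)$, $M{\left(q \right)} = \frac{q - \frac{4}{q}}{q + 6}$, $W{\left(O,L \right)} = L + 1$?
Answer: $- \frac{245}{2} \approx -122.5$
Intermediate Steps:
$W{\left(O,L \right)} = 1 + L$
$M{\left(q \right)} = \frac{q - \frac{4}{q}}{6 + q}$
$s{\left(r,V \right)} = 2 + \frac{\left(-4 + V^{2}\right) \left(3 + V\right)}{V \left(6 + V\right)}$ ($s{\left(r,V \right)} = 2 + \frac{-4 + V^{2}}{V \left(6 + V\right)} \left(V + 3\right) = 2 + \frac{-4 + V^{2}}{V \left(6 + V\right)} \left(3 + V\right) = 2 + \frac{\left(-4 + V^{2}\right) \left(3 + V\right)}{V \left(6 + V\right)}$)
$- 35 s{\left(8,W{\left(2,-5 \right)} \right)} = - 35 \frac{-12 + \left(1 - 5\right)^{3} + 5 \left(1 - 5\right)^{2} + 8 \left(1 - 5\right)}{\left(1 - 5\right) \left(6 + \left(1 - 5\right)\right)} = - 35 \frac{-12 + \left(-4\right)^{3} + 5 \left(-4\right)^{2} + 8 \left(-4\right)}{\left(-4\right) \left(6 - 4\right)} = - 35 \left(- \frac{-12 - 64 + 5 \cdot 16 - 32}{4 \cdot 2}\right) = - 35 \left(\left(- \frac{1}{4}\right) \frac{1}{2} \left(-12 - 64 + 80 - 32\right)\right) = - 35 \left(\left(- \frac{1}{4}\right) \frac{1}{2} \left(-28\right)\right) = \left(-35\right) \frac{7}{2} = - \frac{245}{2}$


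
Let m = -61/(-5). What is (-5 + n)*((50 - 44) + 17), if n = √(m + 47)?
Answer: -115 + 46*√370/5 ≈ 61.966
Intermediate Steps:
m = 61/5 (m = -61*(-⅕) = 61/5 ≈ 12.200)
n = 2*√370/5 (n = √(61/5 + 47) = √(296/5) = 2*√370/5 ≈ 7.6942)
(-5 + n)*((50 - 44) + 17) = (-5 + 2*√370/5)*((50 - 44) + 17) = (-5 + 2*√370/5)*(6 + 17) = (-5 + 2*√370/5)*23 = -115 + 46*√370/5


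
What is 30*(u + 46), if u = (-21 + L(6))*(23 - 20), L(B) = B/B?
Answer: -420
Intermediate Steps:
L(B) = 1
u = -60 (u = (-21 + 1)*(23 - 20) = -20*3 = -60)
30*(u + 46) = 30*(-60 + 46) = 30*(-14) = -420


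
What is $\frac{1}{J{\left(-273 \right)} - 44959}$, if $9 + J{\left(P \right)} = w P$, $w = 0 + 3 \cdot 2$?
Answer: $- \frac{1}{46606} \approx -2.1456 \cdot 10^{-5}$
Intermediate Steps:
$w = 6$ ($w = 0 + 6 = 6$)
$J{\left(P \right)} = -9 + 6 P$
$\frac{1}{J{\left(-273 \right)} - 44959} = \frac{1}{\left(-9 + 6 \left(-273\right)\right) - 44959} = \frac{1}{\left(-9 - 1638\right) - 44959} = \frac{1}{-1647 - 44959} = \frac{1}{-46606} = - \frac{1}{46606}$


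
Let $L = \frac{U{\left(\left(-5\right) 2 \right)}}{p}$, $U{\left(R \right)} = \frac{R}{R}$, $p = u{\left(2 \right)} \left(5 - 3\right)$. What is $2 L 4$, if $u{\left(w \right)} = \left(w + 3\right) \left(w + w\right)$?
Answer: $\frac{1}{5} \approx 0.2$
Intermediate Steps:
$u{\left(w \right)} = 2 w \left(3 + w\right)$ ($u{\left(w \right)} = \left(3 + w\right) 2 w = 2 w \left(3 + w\right)$)
$p = 40$ ($p = 2 \cdot 2 \left(3 + 2\right) \left(5 - 3\right) = 2 \cdot 2 \cdot 5 \cdot 2 = 20 \cdot 2 = 40$)
$U{\left(R \right)} = 1$
$L = \frac{1}{40}$ ($L = 1 \cdot \frac{1}{40} = \frac{1}{40} \approx 0.025$)
$2 L 4 = 2 \cdot \frac{1}{40} \cdot 4 = \frac{1}{20} \cdot 4 = \frac{1}{5}$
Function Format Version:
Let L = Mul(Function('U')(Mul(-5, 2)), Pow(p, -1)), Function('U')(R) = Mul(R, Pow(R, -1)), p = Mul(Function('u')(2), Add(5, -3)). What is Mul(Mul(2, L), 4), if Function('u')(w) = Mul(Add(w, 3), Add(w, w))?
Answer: Rational(1, 5) ≈ 0.20000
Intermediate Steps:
Function('u')(w) = Mul(2, w, Add(3, w)) (Function('u')(w) = Mul(Add(3, w), Mul(2, w)) = Mul(2, w, Add(3, w)))
p = 40 (p = Mul(Mul(2, 2, Add(3, 2)), Add(5, -3)) = Mul(Mul(2, 2, 5), 2) = Mul(20, 2) = 40)
Function('U')(R) = 1
L = Rational(1, 40) (L = Mul(1, Pow(40, -1)) = Mul(1, Rational(1, 40)) = Rational(1, 40) ≈ 0.025000)
Mul(Mul(2, L), 4) = Mul(Mul(2, Rational(1, 40)), 4) = Mul(Rational(1, 20), 4) = Rational(1, 5)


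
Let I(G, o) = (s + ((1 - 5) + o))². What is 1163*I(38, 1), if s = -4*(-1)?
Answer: 1163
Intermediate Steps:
s = 4
I(G, o) = o² (I(G, o) = (4 + ((1 - 5) + o))² = (4 + (-4 + o))² = o²)
1163*I(38, 1) = 1163*1² = 1163*1 = 1163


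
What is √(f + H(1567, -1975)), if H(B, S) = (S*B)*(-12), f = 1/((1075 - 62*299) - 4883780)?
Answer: √892133427994930355857/4901243 ≈ 6094.1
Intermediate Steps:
f = -1/4901243 (f = 1/((1075 - 18538) - 4883780) = 1/(-17463 - 4883780) = 1/(-4901243) = -1/4901243 ≈ -2.0403e-7)
H(B, S) = -12*B*S (H(B, S) = (B*S)*(-12) = -12*B*S)
√(f + H(1567, -1975)) = √(-1/4901243 - 12*1567*(-1975)) = √(-1/4901243 + 37137900) = √(182021872409699/4901243) = √892133427994930355857/4901243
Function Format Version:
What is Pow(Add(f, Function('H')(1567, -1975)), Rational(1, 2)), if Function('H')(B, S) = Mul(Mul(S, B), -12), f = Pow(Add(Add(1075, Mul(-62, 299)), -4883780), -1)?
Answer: Mul(Rational(1, 4901243), Pow(892133427994930355857, Rational(1, 2))) ≈ 6094.1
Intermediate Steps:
f = Rational(-1, 4901243) (f = Pow(Add(Add(1075, -18538), -4883780), -1) = Pow(Add(-17463, -4883780), -1) = Pow(-4901243, -1) = Rational(-1, 4901243) ≈ -2.0403e-7)
Function('H')(B, S) = Mul(-12, B, S) (Function('H')(B, S) = Mul(Mul(B, S), -12) = Mul(-12, B, S))
Pow(Add(f, Function('H')(1567, -1975)), Rational(1, 2)) = Pow(Add(Rational(-1, 4901243), Mul(-12, 1567, -1975)), Rational(1, 2)) = Pow(Add(Rational(-1, 4901243), 37137900), Rational(1, 2)) = Pow(Rational(182021872409699, 4901243), Rational(1, 2)) = Mul(Rational(1, 4901243), Pow(892133427994930355857, Rational(1, 2)))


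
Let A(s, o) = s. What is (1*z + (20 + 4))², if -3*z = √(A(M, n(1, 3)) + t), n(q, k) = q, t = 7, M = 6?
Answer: (72 - √13)²/9 ≈ 519.76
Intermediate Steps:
z = -√13/3 (z = -√(6 + 7)/3 = -√13/3 ≈ -1.2019)
(1*z + (20 + 4))² = (1*(-√13/3) + (20 + 4))² = (-√13/3 + 24)² = (24 - √13/3)²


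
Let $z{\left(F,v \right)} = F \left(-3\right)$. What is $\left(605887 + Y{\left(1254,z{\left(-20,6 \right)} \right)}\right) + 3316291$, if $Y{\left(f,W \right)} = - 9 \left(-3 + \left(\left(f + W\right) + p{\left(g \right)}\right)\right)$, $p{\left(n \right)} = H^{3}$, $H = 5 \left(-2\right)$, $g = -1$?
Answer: $3919379$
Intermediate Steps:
$H = -10$
$z{\left(F,v \right)} = - 3 F$
$p{\left(n \right)} = -1000$ ($p{\left(n \right)} = \left(-10\right)^{3} = -1000$)
$Y{\left(f,W \right)} = 9027 - 9 W - 9 f$ ($Y{\left(f,W \right)} = - 9 \left(-3 - \left(1000 - W - f\right)\right) = - 9 \left(-3 + \left(-1000 + W + f\right)\right) = - 9 \left(-1003 + W + f\right) = 9027 - 9 W - 9 f$)
$\left(605887 + Y{\left(1254,z{\left(-20,6 \right)} \right)}\right) + 3316291 = \left(605887 - \left(2259 + 9 \left(-3\right) \left(-20\right)\right)\right) + 3316291 = \left(605887 - 2799\right) + 3316291 = 603088 + 3316291 = 3919379$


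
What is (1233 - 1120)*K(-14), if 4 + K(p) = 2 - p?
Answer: 1356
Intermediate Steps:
K(p) = -2 - p (K(p) = -4 + (2 - p) = -2 - p)
(1233 - 1120)*K(-14) = (1233 - 1120)*(-2 - 1*(-14)) = 113*(-2 + 14) = 113*12 = 1356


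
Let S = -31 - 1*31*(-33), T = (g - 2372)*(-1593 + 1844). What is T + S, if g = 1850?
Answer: -130030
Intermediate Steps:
T = -131022 (T = (1850 - 2372)*(-1593 + 1844) = -522*251 = -131022)
S = 992 (S = -31 - 31*(-33) = -31 + 1023 = 992)
T + S = -131022 + 992 = -130030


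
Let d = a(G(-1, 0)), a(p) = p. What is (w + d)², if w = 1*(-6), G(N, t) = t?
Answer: 36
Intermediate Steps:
w = -6
d = 0
(w + d)² = (-6 + 0)² = (-6)² = 36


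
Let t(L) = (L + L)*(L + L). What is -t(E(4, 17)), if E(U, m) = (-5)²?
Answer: -2500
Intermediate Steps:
E(U, m) = 25
t(L) = 4*L² (t(L) = (2*L)*(2*L) = 4*L²)
-t(E(4, 17)) = -4*25² = -4*625 = -1*2500 = -2500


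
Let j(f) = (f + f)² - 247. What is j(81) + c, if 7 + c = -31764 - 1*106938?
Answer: -112712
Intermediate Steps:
j(f) = -247 + 4*f² (j(f) = (2*f)² - 247 = 4*f² - 247 = -247 + 4*f²)
c = -138709 (c = -7 + (-31764 - 1*106938) = -7 + (-31764 - 106938) = -7 - 138702 = -138709)
j(81) + c = (-247 + 4*81²) - 138709 = (-247 + 4*6561) - 138709 = (-247 + 26244) - 138709 = 25997 - 138709 = -112712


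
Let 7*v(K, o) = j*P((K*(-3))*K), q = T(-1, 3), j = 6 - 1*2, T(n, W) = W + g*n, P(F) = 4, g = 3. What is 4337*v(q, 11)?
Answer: 69392/7 ≈ 9913.1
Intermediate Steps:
T(n, W) = W + 3*n
j = 4 (j = 6 - 2 = 4)
q = 0 (q = 3 + 3*(-1) = 3 - 3 = 0)
v(K, o) = 16/7 (v(K, o) = (4*4)/7 = (1/7)*16 = 16/7)
4337*v(q, 11) = 4337*(16/7) = 69392/7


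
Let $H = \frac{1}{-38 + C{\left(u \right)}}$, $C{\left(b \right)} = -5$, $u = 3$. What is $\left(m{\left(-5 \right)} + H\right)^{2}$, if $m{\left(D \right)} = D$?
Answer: $\frac{46656}{1849} \approx 25.233$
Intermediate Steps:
$H = - \frac{1}{43}$ ($H = \frac{1}{-38 - 5} = \frac{1}{-43} = - \frac{1}{43} \approx -0.023256$)
$\left(m{\left(-5 \right)} + H\right)^{2} = \left(-5 - \frac{1}{43}\right)^{2} = \left(- \frac{216}{43}\right)^{2} = \frac{46656}{1849}$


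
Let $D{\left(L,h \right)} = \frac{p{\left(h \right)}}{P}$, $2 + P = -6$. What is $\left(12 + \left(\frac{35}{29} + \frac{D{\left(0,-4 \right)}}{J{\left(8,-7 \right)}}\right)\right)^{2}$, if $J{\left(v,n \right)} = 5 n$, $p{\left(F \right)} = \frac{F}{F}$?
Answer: $\frac{11506638361}{65934400} \approx 174.52$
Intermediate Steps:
$P = -8$ ($P = -2 - 6 = -8$)
$p{\left(F \right)} = 1$
$D{\left(L,h \right)} = - \frac{1}{8}$ ($D{\left(L,h \right)} = 1 \frac{1}{-8} = 1 \left(- \frac{1}{8}\right) = - \frac{1}{8}$)
$\left(12 + \left(\frac{35}{29} + \frac{D{\left(0,-4 \right)}}{J{\left(8,-7 \right)}}\right)\right)^{2} = \left(12 + \left(\frac{35}{29} - \frac{1}{8 \cdot 5 \left(-7\right)}\right)\right)^{2} = \left(12 + \left(35 \cdot \frac{1}{29} - \frac{1}{8 \left(-35\right)}\right)\right)^{2} = \left(12 + \left(\frac{35}{29} - - \frac{1}{280}\right)\right)^{2} = \left(12 + \left(\frac{35}{29} + \frac{1}{280}\right)\right)^{2} = \left(12 + \frac{9829}{8120}\right)^{2} = \left(\frac{107269}{8120}\right)^{2} = \frac{11506638361}{65934400}$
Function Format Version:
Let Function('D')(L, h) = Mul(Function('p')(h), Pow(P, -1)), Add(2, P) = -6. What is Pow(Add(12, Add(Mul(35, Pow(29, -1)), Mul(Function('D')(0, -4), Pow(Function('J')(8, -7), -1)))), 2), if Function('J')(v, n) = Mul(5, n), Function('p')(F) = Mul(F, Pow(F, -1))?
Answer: Rational(11506638361, 65934400) ≈ 174.52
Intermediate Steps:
P = -8 (P = Add(-2, -6) = -8)
Function('p')(F) = 1
Function('D')(L, h) = Rational(-1, 8) (Function('D')(L, h) = Mul(1, Pow(-8, -1)) = Mul(1, Rational(-1, 8)) = Rational(-1, 8))
Pow(Add(12, Add(Mul(35, Pow(29, -1)), Mul(Function('D')(0, -4), Pow(Function('J')(8, -7), -1)))), 2) = Pow(Add(12, Add(Mul(35, Pow(29, -1)), Mul(Rational(-1, 8), Pow(Mul(5, -7), -1)))), 2) = Pow(Add(12, Add(Mul(35, Rational(1, 29)), Mul(Rational(-1, 8), Pow(-35, -1)))), 2) = Pow(Add(12, Add(Rational(35, 29), Mul(Rational(-1, 8), Rational(-1, 35)))), 2) = Pow(Add(12, Add(Rational(35, 29), Rational(1, 280))), 2) = Pow(Add(12, Rational(9829, 8120)), 2) = Pow(Rational(107269, 8120), 2) = Rational(11506638361, 65934400)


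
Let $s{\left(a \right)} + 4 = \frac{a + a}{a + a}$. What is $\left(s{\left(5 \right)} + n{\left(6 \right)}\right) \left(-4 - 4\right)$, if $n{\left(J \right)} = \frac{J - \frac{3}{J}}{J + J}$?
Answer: $\frac{61}{3} \approx 20.333$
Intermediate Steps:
$n{\left(J \right)} = \frac{J - \frac{3}{J}}{2 J}$
$s{\left(a \right)} = -3$ ($s{\left(a \right)} = -4 + \frac{a + a}{a + a} = -4 + \frac{2 a}{2 a} = -4 + 2 a \frac{1}{2 a} = -4 + 1 = -3$)
$\left(s{\left(5 \right)} + n{\left(6 \right)}\right) \left(-4 - 4\right) = \left(-3 + \frac{-3 + 6^{2}}{2 \cdot 36}\right) \left(-4 - 4\right) = \left(-3 + \frac{1}{2} \cdot \frac{1}{36} \left(-3 + 36\right)\right) \left(-4 - 4\right) = \left(-3 + \frac{1}{2} \cdot \frac{1}{36} \cdot 33\right) \left(-8\right) = \left(-3 + \frac{11}{24}\right) \left(-8\right) = \left(- \frac{61}{24}\right) \left(-8\right) = \frac{61}{3}$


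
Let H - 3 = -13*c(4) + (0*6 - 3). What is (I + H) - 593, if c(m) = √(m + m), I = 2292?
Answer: 1699 - 26*√2 ≈ 1662.2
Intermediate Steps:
c(m) = √2*√m (c(m) = √(2*m) = √2*√m)
H = -26*√2 (H = 3 + (-13*√2*√4 + (0*6 - 3)) = 3 + (-13*√2*2 + (0 - 3)) = 3 + (-26*√2 - 3) = 3 + (-3 - 26*√2) = -26*√2 ≈ -36.770)
(I + H) - 593 = (2292 - 26*√2) - 593 = 1699 - 26*√2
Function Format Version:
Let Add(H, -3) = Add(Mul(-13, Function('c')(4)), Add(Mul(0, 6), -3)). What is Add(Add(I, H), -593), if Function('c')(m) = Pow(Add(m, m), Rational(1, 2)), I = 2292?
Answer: Add(1699, Mul(-26, Pow(2, Rational(1, 2)))) ≈ 1662.2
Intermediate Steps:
Function('c')(m) = Mul(Pow(2, Rational(1, 2)), Pow(m, Rational(1, 2))) (Function('c')(m) = Pow(Mul(2, m), Rational(1, 2)) = Mul(Pow(2, Rational(1, 2)), Pow(m, Rational(1, 2))))
H = Mul(-26, Pow(2, Rational(1, 2))) (H = Add(3, Add(Mul(-13, Mul(Pow(2, Rational(1, 2)), Pow(4, Rational(1, 2)))), Add(Mul(0, 6), -3))) = Add(3, Add(Mul(-13, Mul(Pow(2, Rational(1, 2)), 2)), Add(0, -3))) = Add(3, Add(Mul(-13, Mul(2, Pow(2, Rational(1, 2)))), -3)) = Add(3, Add(Mul(-26, Pow(2, Rational(1, 2))), -3)) = Add(3, Add(-3, Mul(-26, Pow(2, Rational(1, 2))))) = Mul(-26, Pow(2, Rational(1, 2))) ≈ -36.770)
Add(Add(I, H), -593) = Add(Add(2292, Mul(-26, Pow(2, Rational(1, 2)))), -593) = Add(1699, Mul(-26, Pow(2, Rational(1, 2))))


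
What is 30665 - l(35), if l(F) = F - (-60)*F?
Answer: 28530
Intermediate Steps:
l(F) = 61*F (l(F) = F + 60*F = 61*F)
30665 - l(35) = 30665 - 61*35 = 30665 - 1*2135 = 30665 - 2135 = 28530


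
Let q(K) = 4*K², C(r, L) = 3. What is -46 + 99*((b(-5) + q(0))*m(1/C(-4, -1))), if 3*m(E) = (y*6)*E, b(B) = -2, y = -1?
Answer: 86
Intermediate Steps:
m(E) = -2*E (m(E) = ((-1*6)*E)/3 = (-6*E)/3 = -2*E)
-46 + 99*((b(-5) + q(0))*m(1/C(-4, -1))) = -46 + 99*((-2 + 4*0²)*(-2/3)) = -46 + 99*((-2 + 4*0)*(-2*⅓)) = -46 + 99*((-2 + 0)*(-⅔)) = -46 + 99*(-2*(-⅔)) = -46 + 99*(4/3) = -46 + 132 = 86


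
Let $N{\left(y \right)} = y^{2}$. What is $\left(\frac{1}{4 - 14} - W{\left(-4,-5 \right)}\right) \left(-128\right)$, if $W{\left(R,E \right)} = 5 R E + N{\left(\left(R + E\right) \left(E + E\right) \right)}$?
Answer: $\frac{5248064}{5} \approx 1.0496 \cdot 10^{6}$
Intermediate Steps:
$W{\left(R,E \right)} = 4 E^{2} \left(E + R\right)^{2} + 5 E R$ ($W{\left(R,E \right)} = 5 R E + \left(\left(R + E\right) \left(E + E\right)\right)^{2} = 5 E R + \left(\left(E + R\right) 2 E\right)^{2} = 5 E R + \left(2 E \left(E + R\right)\right)^{2} = 5 E R + 4 E^{2} \left(E + R\right)^{2} = 4 E^{2} \left(E + R\right)^{2} + 5 E R$)
$\left(\frac{1}{4 - 14} - W{\left(-4,-5 \right)}\right) \left(-128\right) = \left(\frac{1}{4 - 14} - - 5 \left(5 \left(-4\right) + 4 \left(-5\right) \left(-5 - 4\right)^{2}\right)\right) \left(-128\right) = \left(\frac{1}{-10} - - 5 \left(-20 + 4 \left(-5\right) \left(-9\right)^{2}\right)\right) \left(-128\right) = \left(- \frac{1}{10} - - 5 \left(-20 + 4 \left(-5\right) 81\right)\right) \left(-128\right) = \left(- \frac{1}{10} - - 5 \left(-20 - 1620\right)\right) \left(-128\right) = \left(- \frac{1}{10} - \left(-5\right) \left(-1640\right)\right) \left(-128\right) = \left(- \frac{1}{10} - 8200\right) \left(-128\right) = \left(- \frac{82001}{10}\right) \left(-128\right) = \frac{5248064}{5}$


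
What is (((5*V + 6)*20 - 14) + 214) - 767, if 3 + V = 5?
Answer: -247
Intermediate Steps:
V = 2 (V = -3 + 5 = 2)
(((5*V + 6)*20 - 14) + 214) - 767 = (((5*2 + 6)*20 - 14) + 214) - 767 = (((10 + 6)*20 - 14) + 214) - 767 = ((16*20 - 14) + 214) - 767 = ((320 - 14) + 214) - 767 = (306 + 214) - 767 = 520 - 767 = -247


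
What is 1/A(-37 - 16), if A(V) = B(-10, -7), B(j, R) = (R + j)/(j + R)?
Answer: 1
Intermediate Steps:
B(j, R) = 1 (B(j, R) = (R + j)/(R + j) = 1)
A(V) = 1
1/A(-37 - 16) = 1/1 = 1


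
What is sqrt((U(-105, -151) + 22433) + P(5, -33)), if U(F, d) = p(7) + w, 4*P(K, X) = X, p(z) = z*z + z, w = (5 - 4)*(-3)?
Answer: sqrt(89911)/2 ≈ 149.93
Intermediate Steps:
w = -3 (w = 1*(-3) = -3)
p(z) = z + z**2 (p(z) = z**2 + z = z + z**2)
P(K, X) = X/4
U(F, d) = 53 (U(F, d) = 7*(1 + 7) - 3 = 7*8 - 3 = 56 - 3 = 53)
sqrt((U(-105, -151) + 22433) + P(5, -33)) = sqrt((53 + 22433) + (1/4)*(-33)) = sqrt(22486 - 33/4) = sqrt(89911/4) = sqrt(89911)/2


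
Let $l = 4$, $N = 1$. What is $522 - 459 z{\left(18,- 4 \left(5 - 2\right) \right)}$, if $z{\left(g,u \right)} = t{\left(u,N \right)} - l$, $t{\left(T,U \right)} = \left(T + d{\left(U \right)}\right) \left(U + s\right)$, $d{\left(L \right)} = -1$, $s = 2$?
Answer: $20259$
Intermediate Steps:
$t{\left(T,U \right)} = \left(-1 + T\right) \left(2 + U\right)$ ($t{\left(T,U \right)} = \left(T - 1\right) \left(U + 2\right) = \left(-1 + T\right) \left(2 + U\right)$)
$z{\left(g,u \right)} = -7 + 3 u$ ($z{\left(g,u \right)} = \left(-2 - 1 + 2 u + u 1\right) - 4 = \left(-2 - 1 + 2 u + u\right) - 4 = \left(-3 + 3 u\right) - 4 = -7 + 3 u$)
$522 - 459 z{\left(18,- 4 \left(5 - 2\right) \right)} = 522 - 459 \left(-7 + 3 \left(- 4 \left(5 - 2\right)\right)\right) = 522 - 459 \left(-7 + 3 \left(\left(-4\right) 3\right)\right) = 522 - 459 \left(-7 + 3 \left(-12\right)\right) = 522 - 459 \left(-7 - 36\right) = 522 - -19737 = 522 + 19737 = 20259$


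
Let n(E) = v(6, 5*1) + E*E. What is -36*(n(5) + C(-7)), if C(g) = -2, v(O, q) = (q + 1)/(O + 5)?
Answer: -9324/11 ≈ -847.64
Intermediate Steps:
v(O, q) = (1 + q)/(5 + O)
n(E) = 6/11 + E² (n(E) = (1 + 5*1)/(5 + 6) + E*E = (1 + 5)/11 + E² = (1/11)*6 + E² = 6/11 + E²)
-36*(n(5) + C(-7)) = -36*((6/11 + 5²) - 2) = -36*((6/11 + 25) - 2) = -36*(281/11 - 2) = -36*259/11 = -9324/11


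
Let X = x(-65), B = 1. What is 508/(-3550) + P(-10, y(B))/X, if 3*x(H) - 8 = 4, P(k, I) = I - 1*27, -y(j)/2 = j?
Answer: -52491/7100 ≈ -7.3931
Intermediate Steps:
y(j) = -2*j
P(k, I) = -27 + I (P(k, I) = I - 27 = -27 + I)
x(H) = 4 (x(H) = 8/3 + (1/3)*4 = 8/3 + 4/3 = 4)
X = 4
508/(-3550) + P(-10, y(B))/X = 508/(-3550) + (-27 - 2*1)/4 = 508*(-1/3550) + (-27 - 2)*(1/4) = -254/1775 - 29*1/4 = -254/1775 - 29/4 = -52491/7100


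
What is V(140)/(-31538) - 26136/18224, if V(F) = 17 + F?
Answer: -25848073/17960891 ≈ -1.4391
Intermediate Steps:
V(140)/(-31538) - 26136/18224 = (17 + 140)/(-31538) - 26136/18224 = 157*(-1/31538) - 26136*1/18224 = -157/31538 - 3267/2278 = -25848073/17960891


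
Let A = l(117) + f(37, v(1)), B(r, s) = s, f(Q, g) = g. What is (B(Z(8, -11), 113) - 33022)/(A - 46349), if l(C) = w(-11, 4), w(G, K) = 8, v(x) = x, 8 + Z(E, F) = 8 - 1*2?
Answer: 32909/46340 ≈ 0.71016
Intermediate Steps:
Z(E, F) = -2 (Z(E, F) = -8 + (8 - 1*2) = -8 + (8 - 2) = -8 + 6 = -2)
l(C) = 8
A = 9 (A = 8 + 1 = 9)
(B(Z(8, -11), 113) - 33022)/(A - 46349) = (113 - 33022)/(9 - 46349) = -32909/(-46340) = -32909*(-1/46340) = 32909/46340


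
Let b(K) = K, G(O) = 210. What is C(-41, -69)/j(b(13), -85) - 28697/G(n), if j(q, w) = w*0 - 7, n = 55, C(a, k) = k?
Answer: -26627/210 ≈ -126.80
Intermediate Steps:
j(q, w) = -7 (j(q, w) = 0 - 7 = -7)
C(-41, -69)/j(b(13), -85) - 28697/G(n) = -69/(-7) - 28697/210 = -69*(-⅐) - 28697*1/210 = 69/7 - 28697/210 = -26627/210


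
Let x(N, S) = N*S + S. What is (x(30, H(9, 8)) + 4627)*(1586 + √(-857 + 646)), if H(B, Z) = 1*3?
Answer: 7485920 + 4720*I*√211 ≈ 7.4859e+6 + 68562.0*I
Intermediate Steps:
H(B, Z) = 3
x(N, S) = S + N*S
(x(30, H(9, 8)) + 4627)*(1586 + √(-857 + 646)) = (3*(1 + 30) + 4627)*(1586 + √(-857 + 646)) = (3*31 + 4627)*(1586 + √(-211)) = (93 + 4627)*(1586 + I*√211) = 4720*(1586 + I*√211) = 7485920 + 4720*I*√211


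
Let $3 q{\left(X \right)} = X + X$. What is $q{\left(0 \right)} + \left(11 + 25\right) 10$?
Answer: $360$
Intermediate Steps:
$q{\left(X \right)} = \frac{2 X}{3}$ ($q{\left(X \right)} = \frac{X + X}{3} = \frac{2 X}{3}$)
$q{\left(0 \right)} + \left(11 + 25\right) 10 = \frac{2}{3} \cdot 0 + \left(11 + 25\right) 10 = 0 + 36 \cdot 10 = 0 + 360 = 360$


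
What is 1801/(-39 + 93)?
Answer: 1801/54 ≈ 33.352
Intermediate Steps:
1801/(-39 + 93) = 1801/54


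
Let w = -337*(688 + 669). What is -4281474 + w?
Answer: -4738783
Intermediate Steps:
w = -457309 (w = -337*1357 = -457309)
-4281474 + w = -4281474 - 457309 = -4738783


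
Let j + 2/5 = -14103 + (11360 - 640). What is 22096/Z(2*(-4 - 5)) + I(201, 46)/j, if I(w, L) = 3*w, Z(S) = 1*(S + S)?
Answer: -31158881/50751 ≈ -613.96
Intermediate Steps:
Z(S) = 2*S (Z(S) = 1*(2*S) = 2*S)
j = -16917/5 (j = -⅖ + (-14103 + (11360 - 640)) = -⅖ + (-14103 + 10720) = -⅖ - 3383 = -16917/5 ≈ -3383.4)
22096/Z(2*(-4 - 5)) + I(201, 46)/j = 22096/((2*(2*(-4 - 5)))) + (3*201)/(-16917/5) = 22096/((2*(2*(-9)))) + 603*(-5/16917) = 22096/((2*(-18))) - 1005/5639 = 22096/(-36) - 1005/5639 = 22096*(-1/36) - 1005/5639 = -5524/9 - 1005/5639 = -31158881/50751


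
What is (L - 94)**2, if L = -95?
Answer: 35721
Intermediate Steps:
(L - 94)**2 = (-95 - 94)**2 = (-189)**2 = 35721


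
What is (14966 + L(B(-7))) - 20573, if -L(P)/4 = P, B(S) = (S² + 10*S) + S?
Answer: -5495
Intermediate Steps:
B(S) = S² + 11*S
L(P) = -4*P
(14966 + L(B(-7))) - 20573 = (14966 - (-28)*(11 - 7)) - 20573 = (14966 - (-28)*4) - 20573 = (14966 - 4*(-28)) - 20573 = (14966 + 112) - 20573 = 15078 - 20573 = -5495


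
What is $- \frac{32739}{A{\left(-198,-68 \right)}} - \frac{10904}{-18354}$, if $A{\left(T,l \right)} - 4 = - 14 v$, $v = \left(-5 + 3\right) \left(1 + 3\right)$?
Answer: $- \frac{299813371}{1064532} \approx -281.64$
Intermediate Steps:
$v = -8$ ($v = \left(-2\right) 4 = -8$)
$A{\left(T,l \right)} = 116$ ($A{\left(T,l \right)} = 4 - -112 = 4 + 112 = 116$)
$- \frac{32739}{A{\left(-198,-68 \right)}} - \frac{10904}{-18354} = - \frac{32739}{116} - \frac{10904}{-18354} = \left(-32739\right) \frac{1}{116} - - \frac{5452}{9177} = - \frac{32739}{116} + \frac{5452}{9177} = - \frac{299813371}{1064532}$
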